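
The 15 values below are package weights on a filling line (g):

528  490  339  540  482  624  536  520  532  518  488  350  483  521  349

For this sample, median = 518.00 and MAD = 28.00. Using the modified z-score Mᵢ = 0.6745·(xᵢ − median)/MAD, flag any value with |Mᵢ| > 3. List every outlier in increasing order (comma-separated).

|Mᵢ| > 3 ⇔ |xᵢ − 518.00| > 3·28.00/0.6745 = 124.54.
So outliers lie outside [393.46, 642.54].
339: M = -4.31 → outlier.
349: M = -4.07 → outlier.
350: M = -4.05 → outlier.

339, 349, 350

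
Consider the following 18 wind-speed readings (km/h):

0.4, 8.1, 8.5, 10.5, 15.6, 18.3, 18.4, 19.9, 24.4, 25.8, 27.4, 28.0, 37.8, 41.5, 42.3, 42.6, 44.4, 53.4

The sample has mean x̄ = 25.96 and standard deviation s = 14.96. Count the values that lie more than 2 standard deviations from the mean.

0

Cutoffs: x̄ ± 2s = [-3.96, 55.88].
Every value lies within the cutoffs.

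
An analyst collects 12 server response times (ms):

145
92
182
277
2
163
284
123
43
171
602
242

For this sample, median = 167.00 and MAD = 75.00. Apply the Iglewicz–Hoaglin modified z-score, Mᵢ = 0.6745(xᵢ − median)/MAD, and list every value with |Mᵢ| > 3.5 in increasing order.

|Mᵢ| > 3.5 ⇔ |xᵢ − 167.00| > 3.5·75.00/0.6745 = 389.18.
So outliers lie outside [-222.18, 556.18].
602: M = 3.91 → outlier.

602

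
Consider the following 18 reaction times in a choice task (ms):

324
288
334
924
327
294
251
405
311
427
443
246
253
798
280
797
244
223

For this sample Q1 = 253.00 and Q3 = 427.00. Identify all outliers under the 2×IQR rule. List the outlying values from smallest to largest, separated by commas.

IQR = Q3 − Q1 = 427.00 − 253.00 = 174.00.
Lower fence = Q1 − 2·IQR = 253.00 − 348.00 = -95.00.
Upper fence = Q3 + 2·IQR = 427.00 + 348.00 = 775.00.
797 > 775.00 → outlier.
798 > 775.00 → outlier.
924 > 775.00 → outlier.
All remaining values lie within [-95.00, 775.00].

797, 798, 924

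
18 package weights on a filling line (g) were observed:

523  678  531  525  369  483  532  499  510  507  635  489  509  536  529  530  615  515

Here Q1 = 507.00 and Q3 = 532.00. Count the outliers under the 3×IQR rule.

IQR = 25.00; fences at 507.00 − 75.00 = 432.00 and 532.00 + 75.00 = 607.00.
Outside the cutoffs: 369, 615, 635, 678.

4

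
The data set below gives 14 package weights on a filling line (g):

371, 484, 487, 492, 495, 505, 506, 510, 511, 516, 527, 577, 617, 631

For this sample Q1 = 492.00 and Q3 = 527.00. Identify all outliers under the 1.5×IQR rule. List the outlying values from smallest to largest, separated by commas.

371, 617, 631

IQR = Q3 − Q1 = 527.00 − 492.00 = 35.00.
Lower fence = Q1 − 1.5·IQR = 492.00 − 52.50 = 439.50.
Upper fence = Q3 + 1.5·IQR = 527.00 + 52.50 = 579.50.
371 < 439.50 → outlier.
617 > 579.50 → outlier.
631 > 579.50 → outlier.
All remaining values lie within [439.50, 579.50].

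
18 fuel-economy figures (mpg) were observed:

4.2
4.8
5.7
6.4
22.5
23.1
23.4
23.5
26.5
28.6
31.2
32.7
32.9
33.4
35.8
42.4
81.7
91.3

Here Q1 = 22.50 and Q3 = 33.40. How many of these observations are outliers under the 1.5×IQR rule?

5

IQR = 10.90; fences at 22.50 − 16.35 = 6.15 and 33.40 + 16.35 = 49.75.
Outside the cutoffs: 4.2, 4.8, 5.7, 81.7, 91.3.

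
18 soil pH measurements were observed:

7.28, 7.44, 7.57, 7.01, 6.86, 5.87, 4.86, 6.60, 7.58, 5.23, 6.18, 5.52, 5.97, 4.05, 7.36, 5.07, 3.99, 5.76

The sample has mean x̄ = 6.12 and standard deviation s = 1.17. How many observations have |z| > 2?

Cutoffs: x̄ ± 2s = [3.78, 8.46].
Every value lies within the cutoffs.

0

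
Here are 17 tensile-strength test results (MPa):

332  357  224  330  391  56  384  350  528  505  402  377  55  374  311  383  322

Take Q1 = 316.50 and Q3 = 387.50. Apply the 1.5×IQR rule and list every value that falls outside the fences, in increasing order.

IQR = Q3 − Q1 = 387.50 − 316.50 = 71.00.
Lower fence = Q1 − 1.5·IQR = 316.50 − 106.50 = 210.00.
Upper fence = Q3 + 1.5·IQR = 387.50 + 106.50 = 494.00.
55 < 210.00 → outlier.
56 < 210.00 → outlier.
505 > 494.00 → outlier.
528 > 494.00 → outlier.
All remaining values lie within [210.00, 494.00].

55, 56, 505, 528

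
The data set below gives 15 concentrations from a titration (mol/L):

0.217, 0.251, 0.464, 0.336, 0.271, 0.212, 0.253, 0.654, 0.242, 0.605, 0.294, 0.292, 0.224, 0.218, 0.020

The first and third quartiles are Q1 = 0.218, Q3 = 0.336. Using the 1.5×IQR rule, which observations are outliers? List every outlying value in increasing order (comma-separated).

0.020, 0.605, 0.654

IQR = Q3 − Q1 = 0.336 − 0.218 = 0.118.
Lower fence = Q1 − 1.5·IQR = 0.218 − 0.177 = 0.041.
Upper fence = Q3 + 1.5·IQR = 0.336 + 0.177 = 0.513.
0.020 < 0.041 → outlier.
0.605 > 0.513 → outlier.
0.654 > 0.513 → outlier.
All remaining values lie within [0.041, 0.513].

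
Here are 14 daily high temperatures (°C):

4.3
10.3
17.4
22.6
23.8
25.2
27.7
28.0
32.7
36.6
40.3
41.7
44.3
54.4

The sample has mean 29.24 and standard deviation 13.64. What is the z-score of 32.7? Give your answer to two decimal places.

0.25

z = (32.7 − 29.24) / 13.64 = 0.25.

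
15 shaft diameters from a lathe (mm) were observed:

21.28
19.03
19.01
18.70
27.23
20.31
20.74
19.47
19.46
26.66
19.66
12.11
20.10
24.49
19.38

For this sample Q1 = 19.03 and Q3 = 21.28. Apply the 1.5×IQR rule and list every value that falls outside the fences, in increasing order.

12.11, 26.66, 27.23

IQR = Q3 − Q1 = 21.28 − 19.03 = 2.25.
Lower fence = Q1 − 1.5·IQR = 19.03 − 3.375 = 15.655.
Upper fence = Q3 + 1.5·IQR = 21.28 + 3.375 = 24.655.
12.11 < 15.655 → outlier.
26.66 > 24.655 → outlier.
27.23 > 24.655 → outlier.
All remaining values lie within [15.655, 24.655].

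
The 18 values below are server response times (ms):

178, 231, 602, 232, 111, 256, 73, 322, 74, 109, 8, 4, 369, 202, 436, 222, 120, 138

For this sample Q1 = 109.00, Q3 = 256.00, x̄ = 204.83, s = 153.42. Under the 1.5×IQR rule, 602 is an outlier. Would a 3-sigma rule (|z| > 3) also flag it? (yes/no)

no

z = (602 − 204.83) / 153.42 = 2.59.
|z| = 2.59 ≤ 3.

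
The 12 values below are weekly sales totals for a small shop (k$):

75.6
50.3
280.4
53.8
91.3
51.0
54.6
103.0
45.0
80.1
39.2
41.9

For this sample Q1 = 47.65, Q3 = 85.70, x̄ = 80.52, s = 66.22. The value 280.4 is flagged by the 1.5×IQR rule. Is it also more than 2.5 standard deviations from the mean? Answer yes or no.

z = (280.4 − 80.52) / 66.22 = 3.02.
|z| = 3.02 > 2.5.

yes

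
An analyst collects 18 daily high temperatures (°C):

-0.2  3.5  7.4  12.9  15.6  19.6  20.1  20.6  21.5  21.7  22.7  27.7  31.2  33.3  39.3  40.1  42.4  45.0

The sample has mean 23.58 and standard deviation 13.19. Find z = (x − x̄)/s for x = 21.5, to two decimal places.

z = (21.5 − 23.58) / 13.19 = -0.16.

-0.16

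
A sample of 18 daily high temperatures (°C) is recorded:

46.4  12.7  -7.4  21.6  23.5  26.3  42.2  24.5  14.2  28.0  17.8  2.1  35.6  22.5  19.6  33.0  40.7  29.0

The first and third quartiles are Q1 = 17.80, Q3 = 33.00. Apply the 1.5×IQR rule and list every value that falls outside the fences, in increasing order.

-7.4

IQR = Q3 − Q1 = 33.00 − 17.80 = 15.20.
Lower fence = Q1 − 1.5·IQR = 17.80 − 22.80 = -5.00.
Upper fence = Q3 + 1.5·IQR = 33.00 + 22.80 = 55.80.
-7.4 < -5.00 → outlier.
All remaining values lie within [-5.00, 55.80].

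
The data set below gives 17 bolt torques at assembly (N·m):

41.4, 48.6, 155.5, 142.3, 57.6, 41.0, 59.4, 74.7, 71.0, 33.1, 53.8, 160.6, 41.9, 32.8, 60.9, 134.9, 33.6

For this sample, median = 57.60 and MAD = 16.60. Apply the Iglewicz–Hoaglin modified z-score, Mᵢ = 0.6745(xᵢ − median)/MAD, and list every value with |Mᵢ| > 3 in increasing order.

134.9, 142.3, 155.5, 160.6

|Mᵢ| > 3 ⇔ |xᵢ − 57.60| > 3·16.60/0.6745 = 73.83.
So outliers lie outside [-16.23, 131.43].
134.9: M = 3.14 → outlier.
142.3: M = 3.44 → outlier.
155.5: M = 3.98 → outlier.
160.6: M = 4.19 → outlier.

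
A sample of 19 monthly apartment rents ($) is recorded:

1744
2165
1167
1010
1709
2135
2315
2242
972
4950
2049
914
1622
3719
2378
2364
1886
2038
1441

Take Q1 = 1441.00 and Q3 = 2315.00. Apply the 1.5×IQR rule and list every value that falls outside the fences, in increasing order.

3719, 4950

IQR = Q3 − Q1 = 2315.00 − 1441.00 = 874.00.
Lower fence = Q1 − 1.5·IQR = 1441.00 − 1311.00 = 130.00.
Upper fence = Q3 + 1.5·IQR = 2315.00 + 1311.00 = 3626.00.
3719 > 3626.00 → outlier.
4950 > 3626.00 → outlier.
All remaining values lie within [130.00, 3626.00].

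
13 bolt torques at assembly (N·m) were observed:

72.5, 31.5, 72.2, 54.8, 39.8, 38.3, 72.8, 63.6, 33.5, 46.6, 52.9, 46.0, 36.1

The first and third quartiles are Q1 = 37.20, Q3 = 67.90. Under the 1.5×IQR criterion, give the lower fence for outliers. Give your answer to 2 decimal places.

IQR = Q3 − Q1 = 67.90 − 37.20 = 30.70.
Lower fence = Q1 − 1.5·IQR = 37.20 − 46.05 = -8.85.
Upper fence = Q3 + 1.5·IQR = 67.90 + 46.05 = 113.95.

-8.85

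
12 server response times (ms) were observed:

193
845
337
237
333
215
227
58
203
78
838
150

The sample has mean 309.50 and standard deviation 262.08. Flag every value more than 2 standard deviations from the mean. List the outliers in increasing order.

838, 845

Cutoffs at x̄ ± 2s: 309.50 ± 2·262.08 = [-214.66, 833.66].
838: z = 2.02, |z| > 2 → outlier.
845: z = 2.04, |z| > 2 → outlier.
Every other value lies within [-214.66, 833.66].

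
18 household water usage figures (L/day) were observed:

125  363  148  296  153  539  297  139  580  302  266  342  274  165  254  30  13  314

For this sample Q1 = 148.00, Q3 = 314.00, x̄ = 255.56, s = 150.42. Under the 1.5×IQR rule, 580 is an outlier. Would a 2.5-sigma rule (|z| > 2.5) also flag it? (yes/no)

z = (580 − 255.56) / 150.42 = 2.16.
|z| = 2.16 ≤ 2.5.

no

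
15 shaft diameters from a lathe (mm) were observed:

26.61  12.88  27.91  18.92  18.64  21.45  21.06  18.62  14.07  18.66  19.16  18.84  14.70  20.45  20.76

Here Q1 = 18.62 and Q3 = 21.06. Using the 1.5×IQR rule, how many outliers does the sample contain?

IQR = 2.44; fences at 18.62 − 3.66 = 14.96 and 21.06 + 3.66 = 24.72.
Outside the cutoffs: 12.88, 14.07, 14.70, 26.61, 27.91.

5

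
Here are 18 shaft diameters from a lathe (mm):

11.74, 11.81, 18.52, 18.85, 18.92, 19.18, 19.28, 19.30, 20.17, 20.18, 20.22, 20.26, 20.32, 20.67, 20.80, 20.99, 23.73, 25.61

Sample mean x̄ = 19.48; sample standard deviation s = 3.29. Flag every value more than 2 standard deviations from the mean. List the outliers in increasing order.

Cutoffs at x̄ ± 2s: 19.48 ± 2·3.29 = [12.90, 26.06].
11.74: z = -2.35, |z| > 2 → outlier.
11.81: z = -2.33, |z| > 2 → outlier.
Every other value lies within [12.90, 26.06].

11.74, 11.81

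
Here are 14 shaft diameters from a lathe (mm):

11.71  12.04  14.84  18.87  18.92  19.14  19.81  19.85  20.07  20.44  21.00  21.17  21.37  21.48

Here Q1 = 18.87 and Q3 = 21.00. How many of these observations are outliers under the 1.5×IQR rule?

IQR = 2.13; fences at 18.87 − 3.195 = 15.675 and 21.00 + 3.195 = 24.195.
Outside the cutoffs: 11.71, 12.04, 14.84.

3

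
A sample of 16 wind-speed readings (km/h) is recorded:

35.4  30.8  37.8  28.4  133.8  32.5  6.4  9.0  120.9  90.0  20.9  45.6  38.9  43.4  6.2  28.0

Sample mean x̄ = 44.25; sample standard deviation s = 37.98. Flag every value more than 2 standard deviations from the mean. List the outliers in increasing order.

120.9, 133.8

Cutoffs at x̄ ± 2s: 44.25 ± 2·37.98 = [-31.71, 120.21].
120.9: z = 2.02, |z| > 2 → outlier.
133.8: z = 2.36, |z| > 2 → outlier.
Every other value lies within [-31.71, 120.21].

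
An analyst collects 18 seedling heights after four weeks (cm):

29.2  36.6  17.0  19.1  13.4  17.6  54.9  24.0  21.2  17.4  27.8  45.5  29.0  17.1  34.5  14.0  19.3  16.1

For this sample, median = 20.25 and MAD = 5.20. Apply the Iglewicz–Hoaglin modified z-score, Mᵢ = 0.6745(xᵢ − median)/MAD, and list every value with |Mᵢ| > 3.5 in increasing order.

|Mᵢ| > 3.5 ⇔ |xᵢ − 20.25| > 3.5·5.20/0.6745 = 26.98.
So outliers lie outside [-6.73, 47.23].
54.9: M = 4.49 → outlier.

54.9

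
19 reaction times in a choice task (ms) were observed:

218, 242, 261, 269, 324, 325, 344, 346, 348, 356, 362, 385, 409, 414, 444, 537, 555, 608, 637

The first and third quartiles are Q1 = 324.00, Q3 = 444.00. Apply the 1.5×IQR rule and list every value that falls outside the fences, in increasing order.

IQR = Q3 − Q1 = 444.00 − 324.00 = 120.00.
Lower fence = Q1 − 1.5·IQR = 324.00 − 180.00 = 144.00.
Upper fence = Q3 + 1.5·IQR = 444.00 + 180.00 = 624.00.
637 > 624.00 → outlier.
All remaining values lie within [144.00, 624.00].

637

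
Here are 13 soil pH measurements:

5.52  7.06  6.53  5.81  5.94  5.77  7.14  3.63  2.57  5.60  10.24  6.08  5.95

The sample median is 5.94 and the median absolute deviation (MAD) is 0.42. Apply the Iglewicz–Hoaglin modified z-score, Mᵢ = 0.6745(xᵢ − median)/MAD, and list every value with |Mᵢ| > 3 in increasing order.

2.57, 3.63, 10.24

|Mᵢ| > 3 ⇔ |xᵢ − 5.94| > 3·0.42/0.6745 = 1.87.
So outliers lie outside [4.07, 7.81].
2.57: M = -5.41 → outlier.
3.63: M = -3.71 → outlier.
10.24: M = 6.91 → outlier.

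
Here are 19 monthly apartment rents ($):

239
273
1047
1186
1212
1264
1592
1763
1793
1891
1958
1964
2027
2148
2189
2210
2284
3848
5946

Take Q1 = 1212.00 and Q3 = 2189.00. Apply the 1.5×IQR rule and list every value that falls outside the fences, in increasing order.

3848, 5946

IQR = Q3 − Q1 = 2189.00 − 1212.00 = 977.00.
Lower fence = Q1 − 1.5·IQR = 1212.00 − 1465.50 = -253.50.
Upper fence = Q3 + 1.5·IQR = 2189.00 + 1465.50 = 3654.50.
3848 > 3654.50 → outlier.
5946 > 3654.50 → outlier.
All remaining values lie within [-253.50, 3654.50].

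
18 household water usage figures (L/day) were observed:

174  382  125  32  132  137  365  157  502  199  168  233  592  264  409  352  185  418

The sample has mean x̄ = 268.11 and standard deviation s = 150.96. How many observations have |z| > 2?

Cutoffs: x̄ ± 2s = [-33.81, 570.03].
Outside the cutoffs: 592.

1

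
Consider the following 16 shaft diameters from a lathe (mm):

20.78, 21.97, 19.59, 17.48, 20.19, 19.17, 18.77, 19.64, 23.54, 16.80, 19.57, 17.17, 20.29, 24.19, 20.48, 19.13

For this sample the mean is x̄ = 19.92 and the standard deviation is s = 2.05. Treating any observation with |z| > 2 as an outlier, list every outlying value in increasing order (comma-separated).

Cutoffs at x̄ ± 2s: 19.92 ± 2·2.05 = [15.82, 24.02].
24.19: z = 2.08, |z| > 2 → outlier.
Every other value lies within [15.82, 24.02].

24.19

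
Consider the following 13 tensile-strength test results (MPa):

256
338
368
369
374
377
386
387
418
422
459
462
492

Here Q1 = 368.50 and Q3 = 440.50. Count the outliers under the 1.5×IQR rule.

IQR = 72.00; fences at 368.50 − 108.00 = 260.50 and 440.50 + 108.00 = 548.50.
Outside the cutoffs: 256.

1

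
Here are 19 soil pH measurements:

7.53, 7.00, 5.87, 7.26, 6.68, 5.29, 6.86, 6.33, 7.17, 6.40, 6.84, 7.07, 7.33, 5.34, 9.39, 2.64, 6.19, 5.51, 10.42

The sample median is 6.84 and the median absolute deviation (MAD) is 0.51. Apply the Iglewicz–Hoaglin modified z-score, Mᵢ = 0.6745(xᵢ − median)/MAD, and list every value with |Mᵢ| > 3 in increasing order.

|Mᵢ| > 3 ⇔ |xᵢ − 6.84| > 3·0.51/0.6745 = 2.27.
So outliers lie outside [4.57, 9.11].
2.64: M = -5.55 → outlier.
9.39: M = 3.37 → outlier.
10.42: M = 4.73 → outlier.

2.64, 9.39, 10.42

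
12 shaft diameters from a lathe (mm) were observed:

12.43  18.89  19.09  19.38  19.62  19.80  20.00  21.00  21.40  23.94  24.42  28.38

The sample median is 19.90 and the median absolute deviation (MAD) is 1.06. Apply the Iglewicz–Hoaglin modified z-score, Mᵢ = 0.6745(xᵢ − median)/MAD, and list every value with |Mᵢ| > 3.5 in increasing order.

12.43, 28.38

|Mᵢ| > 3.5 ⇔ |xᵢ − 19.90| > 3.5·1.06/0.6745 = 5.50.
So outliers lie outside [14.40, 25.40].
12.43: M = -4.75 → outlier.
28.38: M = 5.40 → outlier.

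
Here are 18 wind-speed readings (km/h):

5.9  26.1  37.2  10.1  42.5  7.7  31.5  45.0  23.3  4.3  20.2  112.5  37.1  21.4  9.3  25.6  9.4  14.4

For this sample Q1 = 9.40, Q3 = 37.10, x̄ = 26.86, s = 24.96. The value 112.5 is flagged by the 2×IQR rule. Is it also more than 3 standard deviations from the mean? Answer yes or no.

yes

z = (112.5 − 26.86) / 24.96 = 3.43.
|z| = 3.43 > 3.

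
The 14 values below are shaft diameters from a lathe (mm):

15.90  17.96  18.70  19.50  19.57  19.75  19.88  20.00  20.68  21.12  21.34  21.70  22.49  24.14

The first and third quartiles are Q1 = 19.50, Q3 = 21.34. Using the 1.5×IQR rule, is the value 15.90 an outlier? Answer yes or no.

yes

IQR = Q3 − Q1 = 21.34 − 19.50 = 1.84.
Lower fence = Q1 − 1.5·IQR = 19.50 − 2.76 = 16.74.
Upper fence = Q3 + 1.5·IQR = 21.34 + 2.76 = 24.10.
15.90 lies below the lower fence.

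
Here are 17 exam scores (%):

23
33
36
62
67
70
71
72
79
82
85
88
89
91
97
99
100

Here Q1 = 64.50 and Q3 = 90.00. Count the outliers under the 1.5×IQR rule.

1

IQR = 25.50; fences at 64.50 − 38.25 = 26.25 and 90.00 + 38.25 = 128.25.
Outside the cutoffs: 23.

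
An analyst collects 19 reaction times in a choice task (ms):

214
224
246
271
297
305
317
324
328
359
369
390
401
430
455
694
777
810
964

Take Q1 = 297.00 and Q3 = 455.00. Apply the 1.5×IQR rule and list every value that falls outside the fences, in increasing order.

IQR = Q3 − Q1 = 455.00 − 297.00 = 158.00.
Lower fence = Q1 − 1.5·IQR = 297.00 − 237.00 = 60.00.
Upper fence = Q3 + 1.5·IQR = 455.00 + 237.00 = 692.00.
694 > 692.00 → outlier.
777 > 692.00 → outlier.
810 > 692.00 → outlier.
964 > 692.00 → outlier.
All remaining values lie within [60.00, 692.00].

694, 777, 810, 964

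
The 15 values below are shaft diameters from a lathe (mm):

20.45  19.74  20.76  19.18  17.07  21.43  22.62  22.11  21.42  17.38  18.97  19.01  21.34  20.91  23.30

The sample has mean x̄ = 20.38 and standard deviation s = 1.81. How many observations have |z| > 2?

0

Cutoffs: x̄ ± 2s = [16.76, 24.00].
Every value lies within the cutoffs.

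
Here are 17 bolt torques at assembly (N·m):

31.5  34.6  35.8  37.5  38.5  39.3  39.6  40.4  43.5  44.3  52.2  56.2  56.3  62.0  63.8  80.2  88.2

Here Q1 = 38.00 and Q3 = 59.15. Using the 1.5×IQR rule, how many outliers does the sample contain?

0

IQR = 21.15; fences at 38.00 − 31.725 = 6.275 and 59.15 + 31.725 = 90.875.
Every value lies within the cutoffs.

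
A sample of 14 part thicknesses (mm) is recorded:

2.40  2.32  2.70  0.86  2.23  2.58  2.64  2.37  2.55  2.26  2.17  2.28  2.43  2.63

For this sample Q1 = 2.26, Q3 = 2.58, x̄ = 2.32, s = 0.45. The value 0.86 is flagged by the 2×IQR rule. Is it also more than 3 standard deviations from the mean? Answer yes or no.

z = (0.86 − 2.32) / 0.45 = -3.24.
|z| = 3.24 > 3.

yes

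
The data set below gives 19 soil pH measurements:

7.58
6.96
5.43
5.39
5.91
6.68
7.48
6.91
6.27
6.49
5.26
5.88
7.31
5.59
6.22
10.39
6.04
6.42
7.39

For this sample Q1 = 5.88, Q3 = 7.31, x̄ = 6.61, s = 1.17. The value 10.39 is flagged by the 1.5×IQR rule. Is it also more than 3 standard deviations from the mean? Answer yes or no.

z = (10.39 − 6.61) / 1.17 = 3.23.
|z| = 3.23 > 3.

yes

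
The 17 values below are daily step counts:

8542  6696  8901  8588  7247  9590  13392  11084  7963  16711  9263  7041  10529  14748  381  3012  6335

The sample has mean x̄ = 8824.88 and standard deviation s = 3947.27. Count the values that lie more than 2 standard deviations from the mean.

Cutoffs: x̄ ± 2s = [930.34, 16719.42].
Outside the cutoffs: 381.

1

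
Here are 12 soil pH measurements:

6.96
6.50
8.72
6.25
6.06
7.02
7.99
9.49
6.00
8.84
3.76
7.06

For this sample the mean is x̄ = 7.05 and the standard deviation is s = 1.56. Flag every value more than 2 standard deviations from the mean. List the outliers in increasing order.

3.76

Cutoffs at x̄ ± 2s: 7.05 ± 2·1.56 = [3.93, 10.17].
3.76: z = -2.11, |z| > 2 → outlier.
Every other value lies within [3.93, 10.17].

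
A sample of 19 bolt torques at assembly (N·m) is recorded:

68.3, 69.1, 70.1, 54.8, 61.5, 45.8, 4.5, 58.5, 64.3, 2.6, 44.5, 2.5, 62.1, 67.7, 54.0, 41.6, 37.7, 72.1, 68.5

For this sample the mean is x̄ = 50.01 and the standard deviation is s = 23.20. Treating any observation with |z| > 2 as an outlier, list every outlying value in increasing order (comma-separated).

Cutoffs at x̄ ± 2s: 50.01 ± 2·23.20 = [3.61, 96.41].
2.5: z = -2.05, |z| > 2 → outlier.
2.6: z = -2.04, |z| > 2 → outlier.
Every other value lies within [3.61, 96.41].

2.5, 2.6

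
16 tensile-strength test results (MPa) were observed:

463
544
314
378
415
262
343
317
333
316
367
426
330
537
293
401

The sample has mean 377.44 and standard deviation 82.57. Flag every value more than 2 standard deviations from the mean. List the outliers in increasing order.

544

Cutoffs at x̄ ± 2s: 377.44 ± 2·82.57 = [212.30, 542.58].
544: z = 2.02, |z| > 2 → outlier.
Every other value lies within [212.30, 542.58].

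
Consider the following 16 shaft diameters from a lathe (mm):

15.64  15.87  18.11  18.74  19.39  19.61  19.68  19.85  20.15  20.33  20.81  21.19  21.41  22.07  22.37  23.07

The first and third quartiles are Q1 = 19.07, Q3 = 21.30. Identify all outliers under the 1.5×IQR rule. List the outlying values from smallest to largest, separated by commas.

15.64

IQR = Q3 − Q1 = 21.30 − 19.07 = 2.23.
Lower fence = Q1 − 1.5·IQR = 19.07 − 3.345 = 15.725.
Upper fence = Q3 + 1.5·IQR = 21.30 + 3.345 = 24.645.
15.64 < 15.725 → outlier.
All remaining values lie within [15.725, 24.645].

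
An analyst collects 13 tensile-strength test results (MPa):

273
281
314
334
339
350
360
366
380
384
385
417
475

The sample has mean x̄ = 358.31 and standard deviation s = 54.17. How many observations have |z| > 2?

1

Cutoffs: x̄ ± 2s = [249.97, 466.65].
Outside the cutoffs: 475.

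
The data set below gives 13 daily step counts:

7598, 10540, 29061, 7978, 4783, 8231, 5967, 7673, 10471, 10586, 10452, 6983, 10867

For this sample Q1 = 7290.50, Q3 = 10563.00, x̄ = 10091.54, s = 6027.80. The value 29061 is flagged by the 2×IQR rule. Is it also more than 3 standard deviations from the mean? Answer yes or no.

z = (29061 − 10091.54) / 6027.80 = 3.15.
|z| = 3.15 > 3.

yes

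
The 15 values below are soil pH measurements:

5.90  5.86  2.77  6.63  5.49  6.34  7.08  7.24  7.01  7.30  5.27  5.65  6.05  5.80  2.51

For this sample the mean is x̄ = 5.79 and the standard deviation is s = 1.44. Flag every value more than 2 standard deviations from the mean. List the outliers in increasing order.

Cutoffs at x̄ ± 2s: 5.79 ± 2·1.44 = [2.91, 8.67].
2.51: z = -2.28, |z| > 2 → outlier.
2.77: z = -2.10, |z| > 2 → outlier.
Every other value lies within [2.91, 8.67].

2.51, 2.77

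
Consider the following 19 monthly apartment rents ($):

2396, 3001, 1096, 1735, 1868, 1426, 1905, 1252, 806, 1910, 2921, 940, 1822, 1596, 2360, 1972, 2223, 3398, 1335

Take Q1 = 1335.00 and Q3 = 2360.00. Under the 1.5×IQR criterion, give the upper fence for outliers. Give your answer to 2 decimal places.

3897.50

IQR = Q3 − Q1 = 2360.00 − 1335.00 = 1025.00.
Lower fence = Q1 − 1.5·IQR = 1335.00 − 1537.50 = -202.50.
Upper fence = Q3 + 1.5·IQR = 2360.00 + 1537.50 = 3897.50.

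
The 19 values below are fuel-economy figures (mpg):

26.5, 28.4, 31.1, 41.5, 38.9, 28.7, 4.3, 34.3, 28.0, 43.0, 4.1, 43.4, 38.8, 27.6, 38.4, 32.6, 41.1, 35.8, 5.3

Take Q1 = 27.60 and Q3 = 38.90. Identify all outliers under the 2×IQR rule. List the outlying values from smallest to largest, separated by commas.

IQR = Q3 − Q1 = 38.90 − 27.60 = 11.30.
Lower fence = Q1 − 2·IQR = 27.60 − 22.60 = 5.00.
Upper fence = Q3 + 2·IQR = 38.90 + 22.60 = 61.50.
4.1 < 5.00 → outlier.
4.3 < 5.00 → outlier.
All remaining values lie within [5.00, 61.50].

4.1, 4.3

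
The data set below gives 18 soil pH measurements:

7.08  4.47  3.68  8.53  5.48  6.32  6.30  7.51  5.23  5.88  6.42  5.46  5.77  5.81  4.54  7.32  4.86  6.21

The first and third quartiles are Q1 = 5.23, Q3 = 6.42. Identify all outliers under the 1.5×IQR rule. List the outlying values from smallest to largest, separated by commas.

8.53

IQR = Q3 − Q1 = 6.42 − 5.23 = 1.19.
Lower fence = Q1 − 1.5·IQR = 5.23 − 1.785 = 3.445.
Upper fence = Q3 + 1.5·IQR = 6.42 + 1.785 = 8.205.
8.53 > 8.205 → outlier.
All remaining values lie within [3.445, 8.205].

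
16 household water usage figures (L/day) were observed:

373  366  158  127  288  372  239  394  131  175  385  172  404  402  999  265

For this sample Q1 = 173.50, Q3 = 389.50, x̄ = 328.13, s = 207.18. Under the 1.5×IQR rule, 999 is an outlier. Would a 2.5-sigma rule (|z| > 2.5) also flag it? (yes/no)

z = (999 − 328.13) / 207.18 = 3.24.
|z| = 3.24 > 2.5.

yes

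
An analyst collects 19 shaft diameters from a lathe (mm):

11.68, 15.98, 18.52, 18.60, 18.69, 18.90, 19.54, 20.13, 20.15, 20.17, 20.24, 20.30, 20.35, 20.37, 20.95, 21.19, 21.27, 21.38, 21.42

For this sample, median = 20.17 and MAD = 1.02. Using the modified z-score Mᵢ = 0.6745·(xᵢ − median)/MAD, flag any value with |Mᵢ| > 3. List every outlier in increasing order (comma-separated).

|Mᵢ| > 3 ⇔ |xᵢ − 20.17| > 3·1.02/0.6745 = 4.54.
So outliers lie outside [15.63, 24.71].
11.68: M = -5.61 → outlier.

11.68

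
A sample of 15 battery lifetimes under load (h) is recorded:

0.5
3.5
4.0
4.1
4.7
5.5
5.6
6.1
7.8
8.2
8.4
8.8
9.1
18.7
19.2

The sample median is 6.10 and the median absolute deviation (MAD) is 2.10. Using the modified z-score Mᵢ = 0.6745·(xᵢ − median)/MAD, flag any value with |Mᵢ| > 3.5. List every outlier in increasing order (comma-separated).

|Mᵢ| > 3.5 ⇔ |xᵢ − 6.10| > 3.5·2.10/0.6745 = 10.90.
So outliers lie outside [-4.80, 17.00].
18.7: M = 4.05 → outlier.
19.2: M = 4.21 → outlier.

18.7, 19.2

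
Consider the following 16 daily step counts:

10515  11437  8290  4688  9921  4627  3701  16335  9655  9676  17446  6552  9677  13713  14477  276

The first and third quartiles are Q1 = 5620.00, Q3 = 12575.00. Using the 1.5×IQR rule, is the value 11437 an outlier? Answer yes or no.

no

IQR = Q3 − Q1 = 12575.00 − 5620.00 = 6955.00.
Lower fence = Q1 − 1.5·IQR = 5620.00 − 10432.50 = -4812.50.
Upper fence = Q3 + 1.5·IQR = 12575.00 + 10432.50 = 23007.50.
11437 lies within [-4812.50, 23007.50].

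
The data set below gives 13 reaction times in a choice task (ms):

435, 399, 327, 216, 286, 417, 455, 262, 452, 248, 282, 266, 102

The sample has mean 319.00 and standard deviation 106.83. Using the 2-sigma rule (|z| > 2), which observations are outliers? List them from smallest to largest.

Cutoffs at x̄ ± 2s: 319.00 ± 2·106.83 = [105.34, 532.66].
102: z = -2.03, |z| > 2 → outlier.
Every other value lies within [105.34, 532.66].

102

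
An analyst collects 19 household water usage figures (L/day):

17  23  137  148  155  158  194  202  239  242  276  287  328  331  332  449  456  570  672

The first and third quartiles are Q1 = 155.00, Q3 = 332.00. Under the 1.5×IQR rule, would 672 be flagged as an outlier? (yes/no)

IQR = Q3 − Q1 = 332.00 − 155.00 = 177.00.
Lower fence = Q1 − 1.5·IQR = 155.00 − 265.50 = -110.50.
Upper fence = Q3 + 1.5·IQR = 332.00 + 265.50 = 597.50.
672 lies above the upper fence.

yes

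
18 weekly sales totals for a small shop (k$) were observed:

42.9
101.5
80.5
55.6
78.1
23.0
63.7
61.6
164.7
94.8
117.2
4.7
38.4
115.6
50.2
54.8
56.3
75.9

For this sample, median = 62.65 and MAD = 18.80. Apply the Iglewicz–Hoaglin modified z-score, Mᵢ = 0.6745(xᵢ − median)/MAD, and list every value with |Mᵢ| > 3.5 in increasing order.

|Mᵢ| > 3.5 ⇔ |xᵢ − 62.65| > 3.5·18.80/0.6745 = 97.55.
So outliers lie outside [-34.90, 160.20].
164.7: M = 3.66 → outlier.

164.7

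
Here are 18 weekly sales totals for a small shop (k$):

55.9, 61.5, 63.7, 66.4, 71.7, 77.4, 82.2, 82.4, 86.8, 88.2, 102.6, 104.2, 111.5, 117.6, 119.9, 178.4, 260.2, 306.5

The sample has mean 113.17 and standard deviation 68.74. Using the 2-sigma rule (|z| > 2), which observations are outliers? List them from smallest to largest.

Cutoffs at x̄ ± 2s: 113.17 ± 2·68.74 = [-24.31, 250.65].
260.2: z = 2.14, |z| > 2 → outlier.
306.5: z = 2.81, |z| > 2 → outlier.
Every other value lies within [-24.31, 250.65].

260.2, 306.5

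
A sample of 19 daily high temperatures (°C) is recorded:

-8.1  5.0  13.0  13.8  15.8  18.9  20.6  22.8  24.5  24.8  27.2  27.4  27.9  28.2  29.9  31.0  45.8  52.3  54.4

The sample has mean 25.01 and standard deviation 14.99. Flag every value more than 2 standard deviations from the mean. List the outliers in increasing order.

Cutoffs at x̄ ± 2s: 25.01 ± 2·14.99 = [-4.97, 54.99].
-8.1: z = -2.21, |z| > 2 → outlier.
Every other value lies within [-4.97, 54.99].

-8.1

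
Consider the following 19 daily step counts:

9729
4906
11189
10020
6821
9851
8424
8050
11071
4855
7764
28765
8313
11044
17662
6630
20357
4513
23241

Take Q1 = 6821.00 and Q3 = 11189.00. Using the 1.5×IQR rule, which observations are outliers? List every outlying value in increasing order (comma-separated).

IQR = Q3 − Q1 = 11189.00 − 6821.00 = 4368.00.
Lower fence = Q1 − 1.5·IQR = 6821.00 − 6552.00 = 269.00.
Upper fence = Q3 + 1.5·IQR = 11189.00 + 6552.00 = 17741.00.
20357 > 17741.00 → outlier.
23241 > 17741.00 → outlier.
28765 > 17741.00 → outlier.
All remaining values lie within [269.00, 17741.00].

20357, 23241, 28765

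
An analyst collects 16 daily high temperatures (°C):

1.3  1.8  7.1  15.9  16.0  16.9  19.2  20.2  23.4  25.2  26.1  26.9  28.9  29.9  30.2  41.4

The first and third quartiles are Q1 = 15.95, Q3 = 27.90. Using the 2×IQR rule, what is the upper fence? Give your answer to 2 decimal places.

IQR = Q3 − Q1 = 27.90 − 15.95 = 11.95.
Lower fence = Q1 − 2·IQR = 15.95 − 23.90 = -7.95.
Upper fence = Q3 + 2·IQR = 27.90 + 23.90 = 51.80.

51.80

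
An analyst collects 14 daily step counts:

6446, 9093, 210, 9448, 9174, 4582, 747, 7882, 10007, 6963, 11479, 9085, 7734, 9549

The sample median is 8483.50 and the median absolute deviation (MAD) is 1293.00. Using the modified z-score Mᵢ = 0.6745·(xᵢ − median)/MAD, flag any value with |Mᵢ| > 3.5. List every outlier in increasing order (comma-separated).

210, 747

|Mᵢ| > 3.5 ⇔ |xᵢ − 8483.50| > 3.5·1293.00/0.6745 = 6709.41.
So outliers lie outside [1774.09, 15192.91].
210: M = -4.32 → outlier.
747: M = -4.04 → outlier.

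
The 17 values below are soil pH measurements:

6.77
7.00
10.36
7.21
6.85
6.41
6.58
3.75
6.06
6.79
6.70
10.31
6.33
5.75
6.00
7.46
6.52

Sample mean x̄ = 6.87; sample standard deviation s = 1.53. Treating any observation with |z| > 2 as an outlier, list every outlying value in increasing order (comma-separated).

Cutoffs at x̄ ± 2s: 6.87 ± 2·1.53 = [3.81, 9.93].
3.75: z = -2.04, |z| > 2 → outlier.
10.31: z = 2.25, |z| > 2 → outlier.
10.36: z = 2.28, |z| > 2 → outlier.
Every other value lies within [3.81, 9.93].

3.75, 10.31, 10.36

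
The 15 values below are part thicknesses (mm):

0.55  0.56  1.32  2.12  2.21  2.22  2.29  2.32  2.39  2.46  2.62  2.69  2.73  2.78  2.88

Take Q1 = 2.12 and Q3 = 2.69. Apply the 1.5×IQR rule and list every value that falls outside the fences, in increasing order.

IQR = Q3 − Q1 = 2.69 − 2.12 = 0.57.
Lower fence = Q1 − 1.5·IQR = 2.12 − 0.855 = 1.265.
Upper fence = Q3 + 1.5·IQR = 2.69 + 0.855 = 3.545.
0.55 < 1.265 → outlier.
0.56 < 1.265 → outlier.
All remaining values lie within [1.265, 3.545].

0.55, 0.56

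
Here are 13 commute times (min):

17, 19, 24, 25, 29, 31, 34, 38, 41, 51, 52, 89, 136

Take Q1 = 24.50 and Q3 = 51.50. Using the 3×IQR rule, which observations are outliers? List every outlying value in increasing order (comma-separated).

136

IQR = Q3 − Q1 = 51.50 − 24.50 = 27.00.
Lower fence = Q1 − 3·IQR = 24.50 − 81.00 = -56.50.
Upper fence = Q3 + 3·IQR = 51.50 + 81.00 = 132.50.
136 > 132.50 → outlier.
All remaining values lie within [-56.50, 132.50].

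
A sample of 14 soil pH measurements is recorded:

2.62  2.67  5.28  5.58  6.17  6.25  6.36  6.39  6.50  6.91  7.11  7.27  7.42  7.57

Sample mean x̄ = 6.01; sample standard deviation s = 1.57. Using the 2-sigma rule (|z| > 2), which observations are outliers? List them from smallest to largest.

2.62, 2.67

Cutoffs at x̄ ± 2s: 6.01 ± 2·1.57 = [2.87, 9.15].
2.62: z = -2.16, |z| > 2 → outlier.
2.67: z = -2.13, |z| > 2 → outlier.
Every other value lies within [2.87, 9.15].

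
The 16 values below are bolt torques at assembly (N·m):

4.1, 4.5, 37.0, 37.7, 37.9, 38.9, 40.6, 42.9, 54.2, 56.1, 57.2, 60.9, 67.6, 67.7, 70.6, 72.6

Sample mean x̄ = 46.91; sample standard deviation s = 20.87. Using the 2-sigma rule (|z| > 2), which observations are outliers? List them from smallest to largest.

4.1, 4.5

Cutoffs at x̄ ± 2s: 46.91 ± 2·20.87 = [5.17, 88.65].
4.1: z = -2.05, |z| > 2 → outlier.
4.5: z = -2.03, |z| > 2 → outlier.
Every other value lies within [5.17, 88.65].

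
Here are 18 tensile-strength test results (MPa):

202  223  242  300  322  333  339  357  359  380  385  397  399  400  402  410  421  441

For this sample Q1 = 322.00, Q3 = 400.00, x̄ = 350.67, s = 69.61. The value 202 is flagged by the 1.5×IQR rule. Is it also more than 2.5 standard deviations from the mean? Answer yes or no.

no

z = (202 − 350.67) / 69.61 = -2.14.
|z| = 2.14 ≤ 2.5.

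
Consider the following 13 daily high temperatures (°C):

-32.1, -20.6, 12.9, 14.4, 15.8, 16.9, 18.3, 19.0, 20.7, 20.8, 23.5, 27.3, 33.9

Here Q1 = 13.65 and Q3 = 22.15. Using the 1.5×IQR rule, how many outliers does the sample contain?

IQR = 8.50; fences at 13.65 − 12.75 = 0.90 and 22.15 + 12.75 = 34.90.
Outside the cutoffs: -32.1, -20.6.

2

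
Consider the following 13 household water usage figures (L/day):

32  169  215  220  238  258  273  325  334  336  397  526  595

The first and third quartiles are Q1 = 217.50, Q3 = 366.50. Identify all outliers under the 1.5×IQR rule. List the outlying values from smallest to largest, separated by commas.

IQR = Q3 − Q1 = 366.50 − 217.50 = 149.00.
Lower fence = Q1 − 1.5·IQR = 217.50 − 223.50 = -6.00.
Upper fence = Q3 + 1.5·IQR = 366.50 + 223.50 = 590.00.
595 > 590.00 → outlier.
All remaining values lie within [-6.00, 590.00].

595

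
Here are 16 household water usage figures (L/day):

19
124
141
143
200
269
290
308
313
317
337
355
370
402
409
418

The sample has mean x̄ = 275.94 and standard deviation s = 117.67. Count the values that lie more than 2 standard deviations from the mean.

Cutoffs: x̄ ± 2s = [40.60, 511.28].
Outside the cutoffs: 19.

1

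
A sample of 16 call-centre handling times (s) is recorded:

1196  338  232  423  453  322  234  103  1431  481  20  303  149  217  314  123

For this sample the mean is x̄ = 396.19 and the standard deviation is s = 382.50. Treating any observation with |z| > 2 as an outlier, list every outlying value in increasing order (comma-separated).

Cutoffs at x̄ ± 2s: 396.19 ± 2·382.50 = [-368.81, 1161.19].
1196: z = 2.09, |z| > 2 → outlier.
1431: z = 2.71, |z| > 2 → outlier.
Every other value lies within [-368.81, 1161.19].

1196, 1431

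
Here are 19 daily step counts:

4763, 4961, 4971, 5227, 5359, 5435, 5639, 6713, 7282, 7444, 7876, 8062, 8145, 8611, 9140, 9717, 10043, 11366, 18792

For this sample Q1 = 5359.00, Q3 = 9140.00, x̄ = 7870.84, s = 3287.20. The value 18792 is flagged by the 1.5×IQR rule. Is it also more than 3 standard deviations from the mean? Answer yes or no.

z = (18792 − 7870.84) / 3287.20 = 3.32.
|z| = 3.32 > 3.

yes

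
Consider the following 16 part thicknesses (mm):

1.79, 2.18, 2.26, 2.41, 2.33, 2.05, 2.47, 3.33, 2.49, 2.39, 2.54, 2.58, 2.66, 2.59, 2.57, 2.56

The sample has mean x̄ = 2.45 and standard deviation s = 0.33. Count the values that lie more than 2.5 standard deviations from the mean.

Cutoffs: x̄ ± 2.5s = [1.625, 3.275].
Outside the cutoffs: 3.33.

1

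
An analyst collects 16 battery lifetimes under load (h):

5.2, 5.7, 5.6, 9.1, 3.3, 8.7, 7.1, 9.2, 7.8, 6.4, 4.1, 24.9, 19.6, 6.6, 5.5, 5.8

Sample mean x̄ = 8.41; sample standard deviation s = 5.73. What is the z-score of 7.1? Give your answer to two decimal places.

-0.23

z = (7.1 − 8.41) / 5.73 = -0.23.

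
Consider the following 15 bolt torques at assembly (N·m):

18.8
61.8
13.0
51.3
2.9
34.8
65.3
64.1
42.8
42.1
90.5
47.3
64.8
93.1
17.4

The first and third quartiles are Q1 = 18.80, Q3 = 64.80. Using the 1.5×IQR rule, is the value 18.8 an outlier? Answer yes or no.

IQR = Q3 − Q1 = 64.80 − 18.80 = 46.00.
Lower fence = Q1 − 1.5·IQR = 18.80 − 69.00 = -50.20.
Upper fence = Q3 + 1.5·IQR = 64.80 + 69.00 = 133.80.
18.8 lies within [-50.20, 133.80].

no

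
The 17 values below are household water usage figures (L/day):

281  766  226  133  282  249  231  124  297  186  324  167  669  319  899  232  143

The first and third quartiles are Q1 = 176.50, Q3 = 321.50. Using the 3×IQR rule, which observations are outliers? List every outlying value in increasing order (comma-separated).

IQR = Q3 − Q1 = 321.50 − 176.50 = 145.00.
Lower fence = Q1 − 3·IQR = 176.50 − 435.00 = -258.50.
Upper fence = Q3 + 3·IQR = 321.50 + 435.00 = 756.50.
766 > 756.50 → outlier.
899 > 756.50 → outlier.
All remaining values lie within [-258.50, 756.50].

766, 899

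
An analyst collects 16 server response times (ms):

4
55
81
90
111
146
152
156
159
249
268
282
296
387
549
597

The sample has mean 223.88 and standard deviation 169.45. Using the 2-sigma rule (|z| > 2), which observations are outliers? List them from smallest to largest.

Cutoffs at x̄ ± 2s: 223.88 ± 2·169.45 = [-115.02, 562.78].
597: z = 2.20, |z| > 2 → outlier.
Every other value lies within [-115.02, 562.78].

597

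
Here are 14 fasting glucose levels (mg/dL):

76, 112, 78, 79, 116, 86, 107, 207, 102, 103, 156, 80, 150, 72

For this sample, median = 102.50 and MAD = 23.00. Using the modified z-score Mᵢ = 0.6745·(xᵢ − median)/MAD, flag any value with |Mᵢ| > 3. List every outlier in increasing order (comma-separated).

|Mᵢ| > 3 ⇔ |xᵢ − 102.50| > 3·23.00/0.6745 = 102.30.
So outliers lie outside [0.20, 204.80].
207: M = 3.06 → outlier.

207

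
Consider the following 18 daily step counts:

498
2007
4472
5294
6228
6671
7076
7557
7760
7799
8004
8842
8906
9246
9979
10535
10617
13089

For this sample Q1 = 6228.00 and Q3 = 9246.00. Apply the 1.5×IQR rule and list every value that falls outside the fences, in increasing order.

498

IQR = Q3 − Q1 = 9246.00 − 6228.00 = 3018.00.
Lower fence = Q1 − 1.5·IQR = 6228.00 − 4527.00 = 1701.00.
Upper fence = Q3 + 1.5·IQR = 9246.00 + 4527.00 = 13773.00.
498 < 1701.00 → outlier.
All remaining values lie within [1701.00, 13773.00].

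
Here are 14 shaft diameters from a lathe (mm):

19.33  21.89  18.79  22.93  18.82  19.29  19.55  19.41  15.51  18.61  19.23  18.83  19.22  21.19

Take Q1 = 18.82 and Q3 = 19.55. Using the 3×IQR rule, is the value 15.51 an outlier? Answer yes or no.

IQR = Q3 − Q1 = 19.55 − 18.82 = 0.73.
Lower fence = Q1 − 3·IQR = 18.82 − 2.19 = 16.63.
Upper fence = Q3 + 3·IQR = 19.55 + 2.19 = 21.74.
15.51 lies below the lower fence.

yes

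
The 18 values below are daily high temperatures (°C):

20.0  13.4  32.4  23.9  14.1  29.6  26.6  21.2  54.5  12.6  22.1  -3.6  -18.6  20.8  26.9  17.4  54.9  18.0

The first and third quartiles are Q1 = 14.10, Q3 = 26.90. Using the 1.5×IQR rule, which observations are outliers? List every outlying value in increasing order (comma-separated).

-18.6, 54.5, 54.9

IQR = Q3 − Q1 = 26.90 − 14.10 = 12.80.
Lower fence = Q1 − 1.5·IQR = 14.10 − 19.20 = -5.10.
Upper fence = Q3 + 1.5·IQR = 26.90 + 19.20 = 46.10.
-18.6 < -5.10 → outlier.
54.5 > 46.10 → outlier.
54.9 > 46.10 → outlier.
All remaining values lie within [-5.10, 46.10].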